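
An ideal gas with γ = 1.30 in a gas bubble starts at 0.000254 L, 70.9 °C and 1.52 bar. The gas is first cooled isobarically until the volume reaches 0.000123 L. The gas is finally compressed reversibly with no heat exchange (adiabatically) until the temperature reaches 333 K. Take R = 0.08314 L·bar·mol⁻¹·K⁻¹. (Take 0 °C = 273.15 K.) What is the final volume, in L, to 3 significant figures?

V₃ ≈ 1.22e-05 L

Convert: T₁ = 344.0 K.
Isobaric, so V/T is constant: P₂ = P₁; T₂ = T₁·(V₂/V₁) = 166.6 K.
Adiabatic (γ = 1.30), T V^(γ−1) and P V^γ constant: P₃ = P₂·(T₃/T₂)^(γ/(γ−1)) = 30.56 bar; V₃ = V₂·(T₂/T₃)^(1/(γ−1)) = 1.223e-05 L.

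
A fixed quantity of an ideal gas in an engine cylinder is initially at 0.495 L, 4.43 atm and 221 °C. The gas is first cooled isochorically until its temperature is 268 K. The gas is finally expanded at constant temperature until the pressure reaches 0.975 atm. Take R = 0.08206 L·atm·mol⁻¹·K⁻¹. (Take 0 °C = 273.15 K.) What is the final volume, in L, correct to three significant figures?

V₃ ≈ 1.22 L

Convert: T₁ = 494.1 K.
Isochoric, so P/T is constant: V₂ = V₁; P₂ = P₁·(T₂/T₁) = 2.403 atm.
Isothermal, so P V is constant: T₃ = T₂; V₃ = V₂·(P₂/P₃) = 1.220 L.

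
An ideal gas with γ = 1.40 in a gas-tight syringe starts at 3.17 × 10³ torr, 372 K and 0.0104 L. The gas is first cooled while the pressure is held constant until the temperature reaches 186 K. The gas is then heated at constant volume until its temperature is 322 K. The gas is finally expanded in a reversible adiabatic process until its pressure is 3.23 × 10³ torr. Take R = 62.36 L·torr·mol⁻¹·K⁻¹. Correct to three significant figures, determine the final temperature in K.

P constant ⇒ V ∝ T: P₂ = P₁; V₂ = V₁·(T₂/T₁) = 0.005200 L.
V constant ⇒ P ∝ T: V₃ = V₂; P₃ = P₂·(T₃/T₂) = 5488 torr.
Reversible adiabatic, γ = 1.40: T₄ = T₃·(P₄/P₃)^((γ−1)/γ) = 276.7 K; V₄ = V₃·(P₃/P₄)^(1/γ) = 0.007593 L.

T₄ ≈ 277 K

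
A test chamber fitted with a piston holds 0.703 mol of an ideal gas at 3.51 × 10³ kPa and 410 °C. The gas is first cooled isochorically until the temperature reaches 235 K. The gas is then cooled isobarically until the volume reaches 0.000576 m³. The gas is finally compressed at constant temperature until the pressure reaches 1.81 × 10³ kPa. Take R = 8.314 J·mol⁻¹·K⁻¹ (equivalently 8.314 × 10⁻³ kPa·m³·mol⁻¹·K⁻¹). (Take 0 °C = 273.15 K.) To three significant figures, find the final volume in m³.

Convert: T₁ = 683.1 K.
From PV = nRT: V₁ = nRT₁/P₁ = 0.001138 m³.
V constant ⇒ P ∝ T: V₂ = V₁; P₂ = P₁·(T₂/T₁) = 1207 kPa.
P constant ⇒ V ∝ T: P₃ = P₂; T₃ = T₂·(V₃/V₂) = 119.0 K.
T constant ⇒ Boyle's law P V = const: T₄ = T₃; V₄ = V₃·(P₃/P₄) = 0.0003842 m³.

V₄ ≈ 0.000384 m³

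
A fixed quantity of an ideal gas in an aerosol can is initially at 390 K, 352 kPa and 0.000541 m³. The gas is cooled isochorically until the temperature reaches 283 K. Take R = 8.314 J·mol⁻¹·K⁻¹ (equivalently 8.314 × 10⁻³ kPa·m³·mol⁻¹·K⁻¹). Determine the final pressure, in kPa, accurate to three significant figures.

P₂ ≈ 255 kPa

Isochoric, so P/T is constant: V₂ = V₁; P₂ = P₁·(T₂/T₁) = 255.4 kPa.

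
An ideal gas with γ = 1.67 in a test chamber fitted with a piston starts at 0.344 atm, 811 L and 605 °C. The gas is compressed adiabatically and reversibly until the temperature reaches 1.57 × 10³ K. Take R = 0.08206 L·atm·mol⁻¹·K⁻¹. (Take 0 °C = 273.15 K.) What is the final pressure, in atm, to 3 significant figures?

Convert: T₁ = 878.1 K.
Adiabatic (γ = 1.67), T V^(γ−1) and P V^γ constant: P₂ = P₁·(T₂/T₁)^(γ/(γ−1)) = 1.464 atm; V₂ = V₁·(T₁/T₂)^(1/(γ−1)) = 340.7 L.

P₂ ≈ 1.46 atm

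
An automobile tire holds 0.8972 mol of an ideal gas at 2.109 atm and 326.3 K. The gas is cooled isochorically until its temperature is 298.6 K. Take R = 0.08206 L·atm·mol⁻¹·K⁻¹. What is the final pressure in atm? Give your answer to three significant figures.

P₂ ≈ 1.93 atm

From PV = nRT: V₁ = nRT₁/P₁ = 11.39 L.
Isochoric, so P/T is constant: V₂ = V₁; P₂ = P₁·(T₂/T₁) = 1.930 atm.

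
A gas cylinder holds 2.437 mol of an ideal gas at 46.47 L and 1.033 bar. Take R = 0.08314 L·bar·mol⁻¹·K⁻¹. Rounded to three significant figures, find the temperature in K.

PV = nRT ⇒ T = PV/(nR) = (1.033 × 46.47) / (2.437 × 0.08314)

T ≈ 237 K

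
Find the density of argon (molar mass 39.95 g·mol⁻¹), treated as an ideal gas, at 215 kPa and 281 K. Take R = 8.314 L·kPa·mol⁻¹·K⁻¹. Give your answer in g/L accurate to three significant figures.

ρ = PM/(RT) = (215 × 39.95) / (8.314 × 281.0)

ρ ≈ 3.68 g/L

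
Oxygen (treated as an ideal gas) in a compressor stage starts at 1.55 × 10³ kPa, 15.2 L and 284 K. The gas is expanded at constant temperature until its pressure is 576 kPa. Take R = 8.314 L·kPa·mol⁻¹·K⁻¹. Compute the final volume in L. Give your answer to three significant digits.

Isothermal, so P V is constant: T₂ = T₁; V₂ = V₁·(P₁/P₂) = 40.90 L.

V₂ ≈ 40.9 L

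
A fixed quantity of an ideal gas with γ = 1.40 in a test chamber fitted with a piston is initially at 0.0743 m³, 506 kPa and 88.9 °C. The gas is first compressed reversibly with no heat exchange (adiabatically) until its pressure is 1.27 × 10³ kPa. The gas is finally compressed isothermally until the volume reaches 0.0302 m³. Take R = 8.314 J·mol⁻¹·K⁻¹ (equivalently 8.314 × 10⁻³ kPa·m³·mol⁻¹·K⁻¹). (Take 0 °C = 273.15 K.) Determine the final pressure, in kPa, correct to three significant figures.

Convert: T₁ = 362.0 K.
Reversible adiabatic, γ = 1.40: T₂ = T₁·(P₂/P₁)^((γ−1)/γ) = 470.9 K; V₂ = V₁·(P₁/P₂)^(1/γ) = 0.03851 m³.
T constant ⇒ Boyle's law P V = const: T₃ = T₂; P₃ = P₂·(V₂/V₃) = 1619 kPa.

P₃ ≈ 1.62e+03 kPa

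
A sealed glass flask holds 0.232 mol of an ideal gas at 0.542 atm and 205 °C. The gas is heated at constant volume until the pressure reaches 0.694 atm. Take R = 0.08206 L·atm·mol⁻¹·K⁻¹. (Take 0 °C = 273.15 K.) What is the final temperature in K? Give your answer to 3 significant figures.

Convert: T₁ = 478.1 K.
From PV = nRT: V₁ = nRT₁/P₁ = 16.80 L.
Isochoric, so P/T is constant: V₂ = V₁; T₂ = T₁·(P₂/P₁) = 612.2 K.

T₂ ≈ 612 K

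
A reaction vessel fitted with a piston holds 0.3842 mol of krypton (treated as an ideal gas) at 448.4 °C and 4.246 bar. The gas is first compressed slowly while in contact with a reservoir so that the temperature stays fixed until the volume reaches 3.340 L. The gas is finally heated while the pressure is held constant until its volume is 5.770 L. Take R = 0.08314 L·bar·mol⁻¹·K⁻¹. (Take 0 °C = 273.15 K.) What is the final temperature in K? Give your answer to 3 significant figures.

T₃ ≈ 1.25e+03 K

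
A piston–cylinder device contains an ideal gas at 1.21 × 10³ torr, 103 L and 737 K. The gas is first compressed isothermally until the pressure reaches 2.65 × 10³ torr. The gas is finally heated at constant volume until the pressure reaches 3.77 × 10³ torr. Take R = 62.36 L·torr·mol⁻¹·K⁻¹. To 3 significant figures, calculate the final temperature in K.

Isothermal, so P V is constant: T₂ = T₁; V₂ = V₁·(P₁/P₂) = 47.03 L.
Isochoric, so P/T is constant: V₃ = V₂; T₃ = T₂·(P₃/P₂) = 1048 K.

T₃ ≈ 1.05e+03 K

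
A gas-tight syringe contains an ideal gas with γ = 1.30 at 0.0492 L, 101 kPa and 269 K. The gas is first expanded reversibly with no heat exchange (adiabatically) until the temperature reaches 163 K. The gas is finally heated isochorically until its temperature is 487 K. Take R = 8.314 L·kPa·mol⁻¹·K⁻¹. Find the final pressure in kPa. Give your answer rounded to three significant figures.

Adiabatic (γ = 1.30), T V^(γ−1) and P V^γ constant: P₂ = P₁·(T₂/T₁)^(γ/(γ−1)) = 11.52 kPa; V₂ = V₁·(T₁/T₂)^(1/(γ−1)) = 0.2613 L.
Isochoric, so P/T is constant: V₃ = V₂; P₃ = P₂·(T₃/T₂) = 34.43 kPa.

P₃ ≈ 34.4 kPa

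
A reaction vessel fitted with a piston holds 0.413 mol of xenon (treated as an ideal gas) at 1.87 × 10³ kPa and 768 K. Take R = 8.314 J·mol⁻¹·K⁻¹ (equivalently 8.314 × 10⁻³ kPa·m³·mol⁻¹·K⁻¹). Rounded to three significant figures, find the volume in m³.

V ≈ 0.00141 m³

PV = nRT ⇒ V = nRT/P = (0.413 × 8.314 × 10⁻³ × 768) / 1.87e+03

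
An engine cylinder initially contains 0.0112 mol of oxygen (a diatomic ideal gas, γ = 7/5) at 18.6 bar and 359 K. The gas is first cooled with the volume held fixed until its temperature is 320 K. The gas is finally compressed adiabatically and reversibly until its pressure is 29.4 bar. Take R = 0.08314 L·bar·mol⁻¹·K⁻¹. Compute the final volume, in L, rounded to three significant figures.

V₃ ≈ 0.0119 L

From PV = nRT: V₁ = nRT₁/P₁ = 0.01797 L.
V constant ⇒ P ∝ T: V₂ = V₁; P₂ = P₁·(T₂/T₁) = 16.58 bar.
Reversible adiabatic, γ = 7/5: T₃ = T₂·(P₃/P₂)^((γ−1)/γ) = 376.9 K; V₃ = V₂·(P₂/P₃)^(1/γ) = 0.01194 L.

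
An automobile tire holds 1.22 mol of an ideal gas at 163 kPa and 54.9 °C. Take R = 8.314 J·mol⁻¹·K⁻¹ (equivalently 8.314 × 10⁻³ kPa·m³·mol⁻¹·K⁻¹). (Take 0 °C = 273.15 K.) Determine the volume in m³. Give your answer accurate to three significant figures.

Convert: T = 328.05 K.
PV = nRT ⇒ V = nRT/P = (1.22 × 8.314 × 10⁻³ × 328.05) / 163

V ≈ 0.0204 m³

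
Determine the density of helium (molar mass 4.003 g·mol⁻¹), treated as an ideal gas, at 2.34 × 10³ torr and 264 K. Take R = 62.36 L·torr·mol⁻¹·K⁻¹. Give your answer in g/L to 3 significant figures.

ρ ≈ 0.569 g/L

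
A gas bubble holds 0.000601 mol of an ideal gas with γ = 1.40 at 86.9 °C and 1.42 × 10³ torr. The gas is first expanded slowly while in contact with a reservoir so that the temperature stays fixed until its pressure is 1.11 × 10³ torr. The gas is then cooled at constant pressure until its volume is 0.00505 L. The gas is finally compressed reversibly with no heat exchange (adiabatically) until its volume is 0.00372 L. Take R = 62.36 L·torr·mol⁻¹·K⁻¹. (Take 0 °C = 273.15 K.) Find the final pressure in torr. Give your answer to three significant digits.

Convert: T₁ = 360.0 K.
From PV = nRT: V₁ = nRT₁/P₁ = 0.009503 L.
T constant ⇒ Boyle's law P V = const: T₂ = T₁; V₂ = V₁·(P₁/P₂) = 0.01216 L.
Isobaric, so V/T is constant: P₃ = P₂; T₃ = T₂·(V₃/V₂) = 149.6 K.
Adiabatic (γ = 1.40), T V^(γ−1) and P V^γ constant: T₄ = T₃·(V₃/V₄)^(γ−1) = 169.0 K; P₄ = P₃·(V₃/V₄)^γ = 1703 torr.

P₄ ≈ 1.70e+03 torr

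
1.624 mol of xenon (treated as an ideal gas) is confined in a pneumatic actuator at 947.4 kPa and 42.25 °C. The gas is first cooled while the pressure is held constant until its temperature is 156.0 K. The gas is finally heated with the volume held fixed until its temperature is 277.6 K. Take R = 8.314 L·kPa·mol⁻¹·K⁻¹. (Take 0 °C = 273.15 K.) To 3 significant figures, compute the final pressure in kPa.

Convert: T₁ = 315.4 K.
From PV = nRT: V₁ = nRT₁/P₁ = 4.495 L.
P constant ⇒ V ∝ T: P₂ = P₁; V₂ = V₁·(T₂/T₁) = 2.223 L.
V constant ⇒ P ∝ T: V₃ = V₂; P₃ = P₂·(T₃/T₂) = 1686 kPa.

P₃ ≈ 1.69e+03 kPa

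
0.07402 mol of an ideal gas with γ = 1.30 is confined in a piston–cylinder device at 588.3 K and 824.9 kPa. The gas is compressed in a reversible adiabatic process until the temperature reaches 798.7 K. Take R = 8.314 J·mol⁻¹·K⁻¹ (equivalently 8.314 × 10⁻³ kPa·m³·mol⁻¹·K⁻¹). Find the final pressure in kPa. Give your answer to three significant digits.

From PV = nRT: V₁ = nRT₁/P₁ = 0.0004389 m³.
Adiabatic (γ = 1.30), T V^(γ−1) and P V^γ constant: P₂ = P₁·(T₂/T₁)^(γ/(γ−1)) = 3103 kPa; V₂ = V₁·(T₁/T₂)^(1/(γ−1)) = 0.0001584 m³.

P₂ ≈ 3.10e+03 kPa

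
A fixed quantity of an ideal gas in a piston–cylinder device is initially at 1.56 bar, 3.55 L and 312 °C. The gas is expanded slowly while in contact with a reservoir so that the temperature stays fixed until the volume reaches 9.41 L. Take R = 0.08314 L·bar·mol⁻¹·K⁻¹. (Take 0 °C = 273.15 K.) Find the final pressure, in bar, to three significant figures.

P₂ ≈ 0.589 bar

Convert: T₁ = 585.1 K.
T constant ⇒ Boyle's law P V = const: T₂ = T₁; P₂ = P₁·(V₁/V₂) = 0.5885 bar.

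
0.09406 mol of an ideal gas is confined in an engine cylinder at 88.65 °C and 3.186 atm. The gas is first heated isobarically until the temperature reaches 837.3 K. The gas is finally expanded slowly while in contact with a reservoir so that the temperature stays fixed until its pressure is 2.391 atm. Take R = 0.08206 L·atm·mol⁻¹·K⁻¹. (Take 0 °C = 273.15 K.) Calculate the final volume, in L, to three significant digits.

V₃ ≈ 2.70 L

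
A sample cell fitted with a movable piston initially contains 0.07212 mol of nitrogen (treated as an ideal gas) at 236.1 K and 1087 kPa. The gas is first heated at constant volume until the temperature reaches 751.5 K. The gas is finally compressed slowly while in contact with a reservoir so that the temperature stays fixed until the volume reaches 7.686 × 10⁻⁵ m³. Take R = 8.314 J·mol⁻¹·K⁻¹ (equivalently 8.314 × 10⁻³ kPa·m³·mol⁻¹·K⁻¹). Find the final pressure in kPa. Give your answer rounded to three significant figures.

P₃ ≈ 5.86e+03 kPa

From PV = nRT: V₁ = nRT₁/P₁ = 0.0001302 m³.
V constant ⇒ P ∝ T: V₂ = V₁; P₂ = P₁·(T₂/T₁) = 3460 kPa.
T constant ⇒ Boyle's law P V = const: T₃ = T₂; P₃ = P₂·(V₂/V₃) = 5863 kPa.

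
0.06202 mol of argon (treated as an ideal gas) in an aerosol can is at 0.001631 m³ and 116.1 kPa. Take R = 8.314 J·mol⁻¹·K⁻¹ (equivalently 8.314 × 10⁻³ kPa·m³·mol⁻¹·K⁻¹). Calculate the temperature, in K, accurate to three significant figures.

T ≈ 367 K

PV = nRT ⇒ T = PV/(nR) = (116.1 × 0.001631) / (0.06202 × 8.314 × 10⁻³)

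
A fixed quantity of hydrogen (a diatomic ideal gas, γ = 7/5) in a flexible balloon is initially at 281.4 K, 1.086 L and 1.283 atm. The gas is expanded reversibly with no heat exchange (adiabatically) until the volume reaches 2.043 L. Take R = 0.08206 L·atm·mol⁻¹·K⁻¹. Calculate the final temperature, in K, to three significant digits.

T₂ ≈ 219 K

Adiabatic (γ = 7/5), T V^(γ−1) and P V^γ constant: T₂ = T₁·(V₁/V₂)^(γ−1) = 218.5 K; P₂ = P₁·(V₁/V₂)^γ = 0.5297 atm.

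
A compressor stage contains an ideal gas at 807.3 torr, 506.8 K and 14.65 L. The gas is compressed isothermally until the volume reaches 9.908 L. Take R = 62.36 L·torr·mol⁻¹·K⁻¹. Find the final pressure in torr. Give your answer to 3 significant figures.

T constant ⇒ Boyle's law P V = const: T₂ = T₁; P₂ = P₁·(V₁/V₂) = 1194 torr.

P₂ ≈ 1.19e+03 torr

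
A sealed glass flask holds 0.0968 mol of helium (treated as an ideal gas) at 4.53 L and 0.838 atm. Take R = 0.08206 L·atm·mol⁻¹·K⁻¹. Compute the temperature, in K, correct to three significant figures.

T ≈ 478 K

PV = nRT ⇒ T = PV/(nR) = (0.838 × 4.53) / (0.0968 × 0.08206)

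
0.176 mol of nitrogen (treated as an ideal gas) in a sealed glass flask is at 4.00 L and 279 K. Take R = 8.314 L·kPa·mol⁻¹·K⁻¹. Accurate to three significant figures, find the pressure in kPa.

PV = nRT ⇒ P = nRT/V = (0.176 × 8.314 × 279) / 4.00

P ≈ 102 kPa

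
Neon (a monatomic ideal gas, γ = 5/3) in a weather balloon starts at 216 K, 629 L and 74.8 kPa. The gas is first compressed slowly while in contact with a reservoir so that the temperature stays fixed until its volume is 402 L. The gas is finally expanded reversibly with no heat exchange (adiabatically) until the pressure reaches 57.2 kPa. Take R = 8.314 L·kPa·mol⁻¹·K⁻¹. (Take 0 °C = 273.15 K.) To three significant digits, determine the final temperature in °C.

T₃ ≈ -111 °C

Isothermal, so P V is constant: T₂ = T₁; P₂ = P₁·(V₁/V₂) = 117.0 kPa.
Adiabatic (γ = 5/3), T V^(γ−1) and P V^γ constant: T₃ = T₂·(P₃/P₂)^((γ−1)/γ) = 162.2 K; V₃ = V₂·(P₂/P₃)^(1/γ) = 617.7 L.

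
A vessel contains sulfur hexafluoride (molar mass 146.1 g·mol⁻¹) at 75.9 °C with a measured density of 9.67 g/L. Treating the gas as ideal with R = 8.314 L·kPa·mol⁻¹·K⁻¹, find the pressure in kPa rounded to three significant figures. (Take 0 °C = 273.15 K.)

P ≈ 192 kPa

ρ = PM/(RT) ⇒ P = ρRT/M = (9.67 × 8.314 × 349.0) / 146.1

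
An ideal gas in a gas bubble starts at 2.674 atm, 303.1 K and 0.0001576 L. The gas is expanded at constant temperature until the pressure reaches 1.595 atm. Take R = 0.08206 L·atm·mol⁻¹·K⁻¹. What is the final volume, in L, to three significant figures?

Isothermal, so P V is constant: T₂ = T₁; V₂ = V₁·(P₁/P₂) = 0.0002642 L.

V₂ ≈ 0.000264 L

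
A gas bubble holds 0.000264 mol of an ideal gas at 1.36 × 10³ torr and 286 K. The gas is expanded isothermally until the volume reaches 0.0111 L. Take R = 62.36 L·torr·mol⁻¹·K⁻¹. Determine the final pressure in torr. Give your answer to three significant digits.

From PV = nRT: V₁ = nRT₁/P₁ = 0.003462 L.
T constant ⇒ Boyle's law P V = const: T₂ = T₁; P₂ = P₁·(V₁/V₂) = 424.2 torr.

P₂ ≈ 424 torr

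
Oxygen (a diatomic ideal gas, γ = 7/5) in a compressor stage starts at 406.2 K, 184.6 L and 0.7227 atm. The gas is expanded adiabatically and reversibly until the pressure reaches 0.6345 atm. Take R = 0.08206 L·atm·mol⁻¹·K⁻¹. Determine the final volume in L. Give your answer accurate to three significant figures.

V₂ ≈ 203 L

Adiabatic (γ = 7/5), T V^(γ−1) and P V^γ constant: T₂ = T₁·(P₂/P₁)^((γ−1)/γ) = 391.4 K; V₂ = V₁·(P₁/P₂)^(1/γ) = 202.6 L.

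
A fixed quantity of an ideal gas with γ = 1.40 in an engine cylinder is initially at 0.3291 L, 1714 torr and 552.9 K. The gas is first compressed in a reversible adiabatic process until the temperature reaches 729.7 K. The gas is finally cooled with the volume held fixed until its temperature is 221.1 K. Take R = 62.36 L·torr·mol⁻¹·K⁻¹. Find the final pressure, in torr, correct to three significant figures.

Reversible adiabatic, γ = 1.40: P₂ = P₁·(T₂/T₁)^(γ/(γ−1)) = 4526 torr; V₂ = V₁·(T₁/T₂)^(1/(γ−1)) = 0.1645 L.
Isochoric, so P/T is constant: V₃ = V₂; P₃ = P₂·(T₃/T₂) = 1372 torr.

P₃ ≈ 1.37e+03 torr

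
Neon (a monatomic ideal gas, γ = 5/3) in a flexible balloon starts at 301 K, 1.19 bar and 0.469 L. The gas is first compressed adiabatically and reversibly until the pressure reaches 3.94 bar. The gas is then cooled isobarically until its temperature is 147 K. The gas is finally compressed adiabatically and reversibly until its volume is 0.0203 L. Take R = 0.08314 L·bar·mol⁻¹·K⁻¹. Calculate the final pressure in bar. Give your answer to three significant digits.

Adiabatic (γ = 5/3), T V^(γ−1) and P V^γ constant: T₂ = T₁·(P₂/P₁)^((γ−1)/γ) = 485.9 K; V₂ = V₁·(P₁/P₂)^(1/γ) = 0.2287 L.
Isobaric, so V/T is constant: P₃ = P₂; V₃ = V₂·(T₃/T₂) = 0.06918 L.
Adiabatic (γ = 5/3), T V^(γ−1) and P V^γ constant: T₄ = T₃·(V₃/V₄)^(γ−1) = 332.9 K; P₄ = P₃·(V₃/V₄)^γ = 30.41 bar.

P₄ ≈ 30.4 bar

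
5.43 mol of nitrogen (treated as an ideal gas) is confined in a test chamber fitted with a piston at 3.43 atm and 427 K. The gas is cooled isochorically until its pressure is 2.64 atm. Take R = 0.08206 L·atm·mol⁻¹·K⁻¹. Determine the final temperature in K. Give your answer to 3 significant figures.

T₂ ≈ 329 K

From PV = nRT: V₁ = nRT₁/P₁ = 55.47 L.
V constant ⇒ P ∝ T: V₂ = V₁; T₂ = T₁·(P₂/P₁) = 328.7 K.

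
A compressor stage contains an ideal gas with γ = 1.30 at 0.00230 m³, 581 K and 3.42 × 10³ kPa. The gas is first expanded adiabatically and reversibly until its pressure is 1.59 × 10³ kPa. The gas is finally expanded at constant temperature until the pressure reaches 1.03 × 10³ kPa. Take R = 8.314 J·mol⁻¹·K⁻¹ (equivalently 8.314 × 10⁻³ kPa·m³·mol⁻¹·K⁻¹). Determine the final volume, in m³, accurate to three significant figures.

Reversible adiabatic, γ = 1.30: T₂ = T₁·(P₂/P₁)^((γ−1)/γ) = 486.9 K; V₂ = V₁·(P₁/P₂)^(1/γ) = 0.004146 m³.
T constant ⇒ Boyle's law P V = const: T₃ = T₂; V₃ = V₂·(P₂/P₃) = 0.006400 m³.

V₃ ≈ 0.00640 m³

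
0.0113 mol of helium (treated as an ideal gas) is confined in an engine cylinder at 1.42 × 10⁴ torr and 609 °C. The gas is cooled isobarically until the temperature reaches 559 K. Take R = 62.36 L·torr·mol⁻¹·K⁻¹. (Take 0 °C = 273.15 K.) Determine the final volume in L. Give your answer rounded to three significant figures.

V₂ ≈ 0.0277 L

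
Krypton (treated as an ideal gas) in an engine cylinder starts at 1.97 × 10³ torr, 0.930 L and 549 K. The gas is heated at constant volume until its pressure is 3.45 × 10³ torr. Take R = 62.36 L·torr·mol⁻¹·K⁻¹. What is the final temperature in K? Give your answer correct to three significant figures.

T₂ ≈ 961 K

V constant ⇒ P ∝ T: V₂ = V₁; T₂ = T₁·(P₂/P₁) = 961.4 K.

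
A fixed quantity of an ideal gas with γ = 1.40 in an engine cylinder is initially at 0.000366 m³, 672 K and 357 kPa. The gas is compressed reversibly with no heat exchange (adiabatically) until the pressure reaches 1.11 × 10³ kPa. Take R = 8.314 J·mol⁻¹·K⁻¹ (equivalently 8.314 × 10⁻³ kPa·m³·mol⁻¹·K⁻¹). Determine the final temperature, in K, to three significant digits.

Adiabatic (γ = 1.40), T V^(γ−1) and P V^γ constant: T₂ = T₁·(P₂/P₁)^((γ−1)/γ) = 929.2 K; V₂ = V₁·(P₁/P₂)^(1/γ) = 0.0001628 m³.

T₂ ≈ 929 K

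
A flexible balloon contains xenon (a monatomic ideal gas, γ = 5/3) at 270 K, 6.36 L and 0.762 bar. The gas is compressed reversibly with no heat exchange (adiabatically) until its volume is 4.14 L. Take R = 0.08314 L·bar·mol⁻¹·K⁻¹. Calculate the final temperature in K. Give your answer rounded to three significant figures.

Adiabatic (γ = 5/3), T V^(γ−1) and P V^γ constant: T₂ = T₁·(V₁/V₂)^(γ−1) = 359.5 K; P₂ = P₁·(V₁/V₂)^γ = 1.559 bar.

T₂ ≈ 359 K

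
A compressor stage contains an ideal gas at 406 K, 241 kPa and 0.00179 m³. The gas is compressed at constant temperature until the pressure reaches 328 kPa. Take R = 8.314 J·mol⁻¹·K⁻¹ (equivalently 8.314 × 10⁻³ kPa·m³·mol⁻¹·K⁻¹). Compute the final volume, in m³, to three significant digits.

V₂ ≈ 0.00132 m³

Isothermal, so P V is constant: T₂ = T₁; V₂ = V₁·(P₁/P₂) = 0.001315 m³.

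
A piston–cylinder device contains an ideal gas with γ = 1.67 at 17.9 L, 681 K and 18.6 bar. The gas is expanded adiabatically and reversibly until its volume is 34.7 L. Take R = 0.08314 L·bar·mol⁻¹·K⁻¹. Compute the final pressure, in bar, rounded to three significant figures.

P₂ ≈ 6.16 bar

Adiabatic (γ = 1.67), T V^(γ−1) and P V^γ constant: T₂ = T₁·(V₁/V₂)^(γ−1) = 437.1 K; P₂ = P₁·(V₁/V₂)^γ = 6.158 bar.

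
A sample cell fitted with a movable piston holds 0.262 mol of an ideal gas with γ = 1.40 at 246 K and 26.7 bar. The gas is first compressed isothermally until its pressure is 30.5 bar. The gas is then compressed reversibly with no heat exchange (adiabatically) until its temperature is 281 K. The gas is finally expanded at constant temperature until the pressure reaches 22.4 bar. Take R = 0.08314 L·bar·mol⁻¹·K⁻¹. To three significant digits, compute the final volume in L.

From PV = nRT: V₁ = nRT₁/P₁ = 0.2007 L.
T constant ⇒ Boyle's law P V = const: T₂ = T₁; V₂ = V₁·(P₁/P₂) = 0.1757 L.
Adiabatic (γ = 1.40), T V^(γ−1) and P V^γ constant: P₃ = P₂·(T₃/T₂)^(γ/(γ−1)) = 48.58 bar; V₃ = V₂·(T₂/T₃)^(1/(γ−1)) = 0.1260 L.
T constant ⇒ Boyle's law P V = const: T₄ = T₃; V₄ = V₃·(P₃/P₄) = 0.2733 L.

V₄ ≈ 0.273 L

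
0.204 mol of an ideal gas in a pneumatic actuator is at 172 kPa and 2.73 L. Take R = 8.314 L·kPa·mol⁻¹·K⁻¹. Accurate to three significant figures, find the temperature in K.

PV = nRT ⇒ T = PV/(nR) = (172 × 2.73) / (0.204 × 8.314)

T ≈ 277 K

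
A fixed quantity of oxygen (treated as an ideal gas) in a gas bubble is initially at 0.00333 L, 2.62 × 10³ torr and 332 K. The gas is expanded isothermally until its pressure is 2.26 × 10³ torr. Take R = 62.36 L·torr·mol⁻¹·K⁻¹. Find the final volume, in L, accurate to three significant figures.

V₂ ≈ 0.00386 L

Isothermal, so P V is constant: T₂ = T₁; V₂ = V₁·(P₁/P₂) = 0.003860 L.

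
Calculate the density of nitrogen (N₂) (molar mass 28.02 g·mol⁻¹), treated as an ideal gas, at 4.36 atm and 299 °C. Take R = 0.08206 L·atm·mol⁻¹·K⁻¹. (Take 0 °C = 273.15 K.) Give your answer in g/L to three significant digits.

ρ ≈ 2.60 g/L

ρ = PM/(RT) = (4.36 × 28.02) / (0.08206 × 572.1)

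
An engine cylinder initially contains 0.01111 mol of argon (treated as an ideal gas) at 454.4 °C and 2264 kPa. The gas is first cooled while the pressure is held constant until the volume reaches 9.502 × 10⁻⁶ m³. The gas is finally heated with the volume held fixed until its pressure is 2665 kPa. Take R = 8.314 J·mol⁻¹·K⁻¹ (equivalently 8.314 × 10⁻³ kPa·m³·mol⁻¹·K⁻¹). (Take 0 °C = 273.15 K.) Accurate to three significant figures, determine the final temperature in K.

T₃ ≈ 274 K

Convert: T₁ = 727.5 K.
From PV = nRT: V₁ = nRT₁/P₁ = 2.968e-05 m³.
Isobaric, so V/T is constant: P₂ = P₁; T₂ = T₁·(V₂/V₁) = 232.9 K.
V constant ⇒ P ∝ T: V₃ = V₂; T₃ = T₂·(P₃/P₂) = 274.1 K.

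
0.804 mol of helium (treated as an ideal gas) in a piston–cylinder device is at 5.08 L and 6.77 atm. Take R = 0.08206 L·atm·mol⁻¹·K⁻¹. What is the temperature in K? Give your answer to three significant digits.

PV = nRT ⇒ T = PV/(nR) = (6.77 × 5.08) / (0.804 × 0.08206)

T ≈ 521 K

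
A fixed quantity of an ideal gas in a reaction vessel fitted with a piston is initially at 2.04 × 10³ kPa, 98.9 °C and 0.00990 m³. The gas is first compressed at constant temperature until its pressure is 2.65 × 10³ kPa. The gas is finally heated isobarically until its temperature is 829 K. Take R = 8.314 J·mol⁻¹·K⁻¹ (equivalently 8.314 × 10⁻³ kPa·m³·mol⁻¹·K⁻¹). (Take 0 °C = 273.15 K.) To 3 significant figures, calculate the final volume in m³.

Convert: T₁ = 372.0 K.
T constant ⇒ Boyle's law P V = const: T₂ = T₁; V₂ = V₁·(P₁/P₂) = 0.007621 m³.
Isobaric, so V/T is constant: P₃ = P₂; V₃ = V₂·(T₃/T₂) = 0.01698 m³.

V₃ ≈ 0.0170 m³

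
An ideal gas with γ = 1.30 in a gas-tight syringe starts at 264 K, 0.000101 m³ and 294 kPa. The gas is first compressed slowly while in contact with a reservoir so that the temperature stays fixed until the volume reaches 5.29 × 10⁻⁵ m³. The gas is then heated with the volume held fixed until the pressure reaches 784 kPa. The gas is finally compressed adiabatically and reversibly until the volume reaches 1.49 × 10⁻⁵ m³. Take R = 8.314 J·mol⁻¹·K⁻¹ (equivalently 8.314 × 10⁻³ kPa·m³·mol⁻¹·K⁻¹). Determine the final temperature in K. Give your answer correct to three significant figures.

Isothermal, so P V is constant: T₂ = T₁; P₂ = P₁·(V₁/V₂) = 561.3 kPa.
Isochoric, so P/T is constant: V₃ = V₂; T₃ = T₂·(P₃/P₂) = 368.7 K.
Adiabatic (γ = 1.30), T V^(γ−1) and P V^γ constant: T₄ = T₃·(V₃/V₄)^(γ−1) = 539.2 K; P₄ = P₃·(V₃/V₄)^γ = 4071 kPa.

T₄ ≈ 539 K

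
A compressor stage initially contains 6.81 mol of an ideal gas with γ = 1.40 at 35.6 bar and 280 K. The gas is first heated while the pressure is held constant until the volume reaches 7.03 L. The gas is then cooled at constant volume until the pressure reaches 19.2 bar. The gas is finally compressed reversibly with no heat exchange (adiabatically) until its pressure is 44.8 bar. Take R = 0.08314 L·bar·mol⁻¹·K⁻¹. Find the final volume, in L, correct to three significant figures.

V₄ ≈ 3.84 L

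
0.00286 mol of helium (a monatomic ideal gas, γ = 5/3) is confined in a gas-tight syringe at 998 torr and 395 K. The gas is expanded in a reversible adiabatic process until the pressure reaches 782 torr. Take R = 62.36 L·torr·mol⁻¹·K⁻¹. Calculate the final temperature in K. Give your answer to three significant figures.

T₂ ≈ 358 K

From PV = nRT: V₁ = nRT₁/P₁ = 0.07059 L.
Reversible adiabatic, γ = 5/3: T₂ = T₁·(P₂/P₁)^((γ−1)/γ) = 358.3 K; V₂ = V₁·(P₁/P₂)^(1/γ) = 0.08171 L.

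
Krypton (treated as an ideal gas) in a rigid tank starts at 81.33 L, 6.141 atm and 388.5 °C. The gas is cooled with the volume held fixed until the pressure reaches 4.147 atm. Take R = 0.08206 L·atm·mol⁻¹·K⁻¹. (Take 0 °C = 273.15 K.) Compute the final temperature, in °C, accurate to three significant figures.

T₂ ≈ 174 °C

Convert: T₁ = 661.6 K.
V constant ⇒ P ∝ T: V₂ = V₁; T₂ = T₁·(P₂/P₁) = 446.8 K.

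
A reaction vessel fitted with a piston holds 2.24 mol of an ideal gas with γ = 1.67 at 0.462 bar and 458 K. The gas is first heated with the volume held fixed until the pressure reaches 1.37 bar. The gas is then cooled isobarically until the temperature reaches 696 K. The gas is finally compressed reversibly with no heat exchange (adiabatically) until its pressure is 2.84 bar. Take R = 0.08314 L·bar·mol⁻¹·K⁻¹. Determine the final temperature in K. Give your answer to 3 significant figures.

T₄ ≈ 932 K

From PV = nRT: V₁ = nRT₁/P₁ = 184.6 L.
Isochoric, so P/T is constant: V₂ = V₁; T₂ = T₁·(P₂/P₁) = 1358 K.
Isobaric, so V/T is constant: P₃ = P₂; V₃ = V₂·(T₃/T₂) = 94.61 L.
Adiabatic (γ = 1.67), T V^(γ−1) and P V^γ constant: T₄ = T₃·(P₄/P₃)^((γ−1)/γ) = 932.5 K; V₄ = V₃·(P₃/P₄)^(1/γ) = 61.15 L.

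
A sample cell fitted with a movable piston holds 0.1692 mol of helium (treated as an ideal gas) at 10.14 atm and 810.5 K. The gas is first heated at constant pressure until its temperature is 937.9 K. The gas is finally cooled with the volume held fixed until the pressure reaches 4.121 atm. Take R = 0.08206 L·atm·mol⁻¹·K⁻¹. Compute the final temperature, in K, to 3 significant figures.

T₃ ≈ 381 K

From PV = nRT: V₁ = nRT₁/P₁ = 1.110 L.
P constant ⇒ V ∝ T: P₂ = P₁; V₂ = V₁·(T₂/T₁) = 1.284 L.
Isochoric, so P/T is constant: V₃ = V₂; T₃ = T₂·(P₃/P₂) = 381.2 K.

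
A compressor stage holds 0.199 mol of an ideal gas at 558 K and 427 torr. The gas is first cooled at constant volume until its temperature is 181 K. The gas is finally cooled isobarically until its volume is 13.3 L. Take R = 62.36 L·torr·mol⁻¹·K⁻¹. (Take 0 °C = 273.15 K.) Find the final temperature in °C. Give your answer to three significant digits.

From PV = nRT: V₁ = nRT₁/P₁ = 16.22 L.
V constant ⇒ P ∝ T: V₂ = V₁; P₂ = P₁·(T₂/T₁) = 138.5 torr.
P constant ⇒ V ∝ T: P₃ = P₂; T₃ = T₂·(V₃/V₂) = 148.4 K.

T₃ ≈ -125 °C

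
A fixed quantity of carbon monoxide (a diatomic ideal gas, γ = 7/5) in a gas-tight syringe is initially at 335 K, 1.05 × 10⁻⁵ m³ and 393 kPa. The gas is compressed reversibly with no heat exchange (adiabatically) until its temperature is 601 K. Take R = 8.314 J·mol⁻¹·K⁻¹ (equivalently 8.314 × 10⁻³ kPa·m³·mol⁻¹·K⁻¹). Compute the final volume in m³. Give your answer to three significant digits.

V₂ ≈ 2.44e-06 m³

Adiabatic (γ = 7/5), T V^(γ−1) and P V^γ constant: P₂ = P₁·(T₂/T₁)^(γ/(γ−1)) = 3039 kPa; V₂ = V₁·(T₁/T₂)^(1/(γ−1)) = 2.436e-06 m³.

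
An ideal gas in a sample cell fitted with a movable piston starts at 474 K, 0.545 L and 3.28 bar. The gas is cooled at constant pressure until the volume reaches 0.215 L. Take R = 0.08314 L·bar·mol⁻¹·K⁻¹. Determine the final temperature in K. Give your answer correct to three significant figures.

T₂ ≈ 187 K

P constant ⇒ V ∝ T: P₂ = P₁; T₂ = T₁·(V₂/V₁) = 187.0 K.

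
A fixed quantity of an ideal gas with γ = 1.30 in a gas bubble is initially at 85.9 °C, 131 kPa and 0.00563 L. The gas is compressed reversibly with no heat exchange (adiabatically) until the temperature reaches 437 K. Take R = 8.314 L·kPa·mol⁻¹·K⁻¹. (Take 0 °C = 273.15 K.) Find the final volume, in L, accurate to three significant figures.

V₂ ≈ 0.00292 L

Convert: T₁ = 359.0 K.
Adiabatic (γ = 1.30), T V^(γ−1) and P V^γ constant: P₂ = P₁·(T₂/T₁)^(γ/(γ−1)) = 306.9 kPa; V₂ = V₁·(T₁/T₂)^(1/(γ−1)) = 0.002925 L.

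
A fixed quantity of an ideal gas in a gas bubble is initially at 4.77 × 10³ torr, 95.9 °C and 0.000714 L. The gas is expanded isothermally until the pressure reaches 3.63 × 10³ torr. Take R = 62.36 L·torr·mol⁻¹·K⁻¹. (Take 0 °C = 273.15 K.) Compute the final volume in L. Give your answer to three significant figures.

V₂ ≈ 0.000938 L

Convert: T₁ = 369.0 K.
Isothermal, so P V is constant: T₂ = T₁; V₂ = V₁·(P₁/P₂) = 0.0009382 L.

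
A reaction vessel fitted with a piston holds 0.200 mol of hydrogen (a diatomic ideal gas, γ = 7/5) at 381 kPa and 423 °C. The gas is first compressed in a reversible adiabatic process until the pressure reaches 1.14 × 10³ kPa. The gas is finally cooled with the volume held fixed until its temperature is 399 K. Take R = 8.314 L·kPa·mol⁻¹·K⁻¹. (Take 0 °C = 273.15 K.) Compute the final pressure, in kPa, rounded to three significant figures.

Convert: T₁ = 696.1 K.
From PV = nRT: V₁ = nRT₁/P₁ = 3.038 L.
Adiabatic (γ = 7/5), T V^(γ−1) and P V^γ constant: T₂ = T₁·(P₂/P₁)^((γ−1)/γ) = 952.1 K; V₂ = V₁·(P₁/P₂)^(1/γ) = 1.389 L.
V constant ⇒ P ∝ T: V₃ = V₂; P₃ = P₂·(T₃/T₂) = 477.7 kPa.

P₃ ≈ 478 kPa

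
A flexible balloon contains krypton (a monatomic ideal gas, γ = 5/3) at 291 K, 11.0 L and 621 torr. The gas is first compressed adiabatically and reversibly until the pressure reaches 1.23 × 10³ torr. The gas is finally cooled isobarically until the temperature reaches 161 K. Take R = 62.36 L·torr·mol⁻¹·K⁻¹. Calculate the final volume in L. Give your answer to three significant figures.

V₃ ≈ 3.07 L

Adiabatic (γ = 5/3), T V^(γ−1) and P V^γ constant: T₂ = T₁·(P₂/P₁)^((γ−1)/γ) = 382.5 K; V₂ = V₁·(P₁/P₂)^(1/γ) = 7.300 L.
Isobaric, so V/T is constant: P₃ = P₂; V₃ = V₂·(T₃/T₂) = 3.073 L.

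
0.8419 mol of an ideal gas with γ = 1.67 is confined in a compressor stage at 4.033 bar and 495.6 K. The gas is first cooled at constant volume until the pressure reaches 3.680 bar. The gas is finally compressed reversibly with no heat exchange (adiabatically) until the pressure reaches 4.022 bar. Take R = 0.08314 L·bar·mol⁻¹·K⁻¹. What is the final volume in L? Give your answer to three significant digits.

From PV = nRT: V₁ = nRT₁/P₁ = 8.601 L.
V constant ⇒ P ∝ T: V₂ = V₁; T₂ = T₁·(P₂/P₁) = 452.2 K.
Reversible adiabatic, γ = 1.67: T₃ = T₂·(P₃/P₂)^((γ−1)/γ) = 468.6 K; V₃ = V₂·(P₂/P₃)^(1/γ) = 8.156 L.

V₃ ≈ 8.16 L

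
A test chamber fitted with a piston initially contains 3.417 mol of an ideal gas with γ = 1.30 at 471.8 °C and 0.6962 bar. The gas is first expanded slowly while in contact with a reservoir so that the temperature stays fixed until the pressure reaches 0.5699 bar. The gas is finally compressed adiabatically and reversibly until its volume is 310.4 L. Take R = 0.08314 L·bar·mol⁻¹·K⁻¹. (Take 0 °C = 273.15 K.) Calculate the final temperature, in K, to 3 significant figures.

T₃ ≈ 786 K

Convert: T₁ = 745.0 K.
From PV = nRT: V₁ = nRT₁/P₁ = 304.0 L.
Isothermal, so P V is constant: T₂ = T₁; V₂ = V₁·(P₁/P₂) = 371.4 L.
Reversible adiabatic, γ = 1.30: T₃ = T₂·(V₂/V₃)^(γ−1) = 786.1 K; P₃ = P₂·(V₂/V₃)^γ = 0.7195 bar.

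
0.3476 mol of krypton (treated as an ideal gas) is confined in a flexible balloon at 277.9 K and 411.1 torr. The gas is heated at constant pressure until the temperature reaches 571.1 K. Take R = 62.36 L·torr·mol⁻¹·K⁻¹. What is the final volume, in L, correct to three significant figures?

From PV = nRT: V₁ = nRT₁/P₁ = 14.65 L.
P constant ⇒ V ∝ T: P₂ = P₁; V₂ = V₁·(T₂/T₁) = 30.11 L.

V₂ ≈ 30.1 L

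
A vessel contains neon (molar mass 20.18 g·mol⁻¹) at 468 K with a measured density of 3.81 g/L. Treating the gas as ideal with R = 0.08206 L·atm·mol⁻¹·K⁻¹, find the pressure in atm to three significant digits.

ρ = PM/(RT) ⇒ P = ρRT/M = (3.81 × 0.08206 × 468.0) / 20.18

P ≈ 7.25 atm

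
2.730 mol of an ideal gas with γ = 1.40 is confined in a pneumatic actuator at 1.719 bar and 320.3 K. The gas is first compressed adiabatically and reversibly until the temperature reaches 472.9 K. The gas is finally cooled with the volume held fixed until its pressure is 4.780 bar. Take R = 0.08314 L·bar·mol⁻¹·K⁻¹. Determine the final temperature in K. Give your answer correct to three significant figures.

T₃ ≈ 336 K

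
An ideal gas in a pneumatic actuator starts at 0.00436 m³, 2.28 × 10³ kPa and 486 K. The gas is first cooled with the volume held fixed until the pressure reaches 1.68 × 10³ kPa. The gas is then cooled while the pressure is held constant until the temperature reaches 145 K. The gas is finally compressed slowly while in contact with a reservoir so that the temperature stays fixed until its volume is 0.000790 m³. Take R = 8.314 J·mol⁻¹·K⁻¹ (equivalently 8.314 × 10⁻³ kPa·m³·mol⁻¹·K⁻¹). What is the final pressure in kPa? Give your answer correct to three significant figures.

P₄ ≈ 3.75e+03 kPa

V constant ⇒ P ∝ T: V₂ = V₁; T₂ = T₁·(P₂/P₁) = 358.1 K.
Isobaric, so V/T is constant: P₃ = P₂; V₃ = V₂·(T₃/T₂) = 0.001765 m³.
Isothermal, so P V is constant: T₄ = T₃; P₄ = P₃·(V₃/V₄) = 3754 kPa.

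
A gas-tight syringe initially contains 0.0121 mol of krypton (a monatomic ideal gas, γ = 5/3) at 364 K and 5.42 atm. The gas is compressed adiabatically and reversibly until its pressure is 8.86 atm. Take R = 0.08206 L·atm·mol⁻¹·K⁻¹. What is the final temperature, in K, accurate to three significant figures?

T₂ ≈ 443 K

From PV = nRT: V₁ = nRT₁/P₁ = 0.06668 L.
Adiabatic (γ = 5/3), T V^(γ−1) and P V^γ constant: T₂ = T₁·(P₂/P₁)^((γ−1)/γ) = 443.1 K; V₂ = V₁·(P₁/P₂)^(1/γ) = 0.04965 L.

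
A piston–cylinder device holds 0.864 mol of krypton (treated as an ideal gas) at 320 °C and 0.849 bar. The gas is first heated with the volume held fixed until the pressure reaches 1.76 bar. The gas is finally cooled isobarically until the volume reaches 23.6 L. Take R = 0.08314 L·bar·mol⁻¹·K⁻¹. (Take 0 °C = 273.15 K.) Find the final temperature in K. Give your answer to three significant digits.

T₃ ≈ 578 K

Convert: T₁ = 593.1 K.
From PV = nRT: V₁ = nRT₁/P₁ = 50.19 L.
Isochoric, so P/T is constant: V₂ = V₁; T₂ = T₁·(P₂/P₁) = 1230 K.
Isobaric, so V/T is constant: P₃ = P₂; T₃ = T₂·(V₃/V₂) = 578.2 K.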